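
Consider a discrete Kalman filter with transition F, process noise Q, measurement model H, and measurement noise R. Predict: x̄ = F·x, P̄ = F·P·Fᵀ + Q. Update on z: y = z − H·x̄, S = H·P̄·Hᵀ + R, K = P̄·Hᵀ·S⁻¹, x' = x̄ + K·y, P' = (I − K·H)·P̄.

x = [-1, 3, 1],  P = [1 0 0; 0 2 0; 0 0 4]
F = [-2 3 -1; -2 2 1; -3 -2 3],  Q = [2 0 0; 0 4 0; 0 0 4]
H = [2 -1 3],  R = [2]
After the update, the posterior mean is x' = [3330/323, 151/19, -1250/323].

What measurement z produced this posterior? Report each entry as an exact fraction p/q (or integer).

x̄ = F·x = [10, 9, 0]
P̄ = F·P·Fᵀ + Q = [28 12 -18; 12 20 10; -18 10 57]
S = H·P̄·Hᵀ + R = [323]
K = P̄·Hᵀ·S⁻¹ = [-10/323; 2/19; 125/323]
x' − x̄ = [100/323, -20/19, -1250/323] = K·y
y = (KᵀK)⁻¹·Kᵀ·(x' − x̄) = [-10]
z = y + H·x̄ = [-10] + [11] = [1]

z = [1]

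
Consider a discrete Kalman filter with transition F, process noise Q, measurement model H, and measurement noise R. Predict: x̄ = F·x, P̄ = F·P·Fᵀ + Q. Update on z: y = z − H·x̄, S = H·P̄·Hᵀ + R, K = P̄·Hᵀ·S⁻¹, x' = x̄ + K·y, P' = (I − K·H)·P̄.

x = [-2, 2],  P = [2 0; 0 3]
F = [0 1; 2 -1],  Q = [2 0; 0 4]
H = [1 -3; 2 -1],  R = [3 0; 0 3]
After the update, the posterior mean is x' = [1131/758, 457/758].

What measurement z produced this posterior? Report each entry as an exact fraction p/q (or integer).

x̄ = F·x = [2, -6]
P̄ = F·P·Fᵀ + Q = [5 -3; -3 15]
S = H·P̄·Hᵀ + R = [161 76; 76 50]
K = P̄·Hᵀ·S⁻¹ = [-48/379 343/758; -134/379 89/758]
x' − x̄ = [-385/758, 5005/758] = K·y
y = (KᵀK)⁻¹·Kᵀ·(x' − x̄) = [-21, -7]
z = y + H·x̄ = [-21, -7] + [20, 10] = [-1, 3]

z = [-1, 3]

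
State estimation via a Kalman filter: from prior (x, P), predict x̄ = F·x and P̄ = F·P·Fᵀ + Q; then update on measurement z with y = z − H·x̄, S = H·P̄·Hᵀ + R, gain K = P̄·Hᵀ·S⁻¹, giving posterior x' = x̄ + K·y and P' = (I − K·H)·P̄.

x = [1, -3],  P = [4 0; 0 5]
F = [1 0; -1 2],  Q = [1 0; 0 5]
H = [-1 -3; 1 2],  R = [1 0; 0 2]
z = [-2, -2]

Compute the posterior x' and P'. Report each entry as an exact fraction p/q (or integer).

x' = [-13/9, 125/144]
P' = [178/45 -13/9; -13/9 89/144]

x̄ = F·x = [1, -7]
P̄ = F·P·Fᵀ + Q = [5 -4; -4 29]
y = z − H·x̄ = [-22, 11]
S = H·P̄·Hᵀ + R = [243 -159; -159 107]
K = P̄·Hᵀ·S⁻¹ = [17/45 8/15; -59/144 -5/48]
x' = x̄ + K·y = [-13/9, 125/144]
P' = (I − K·H)·P̄ = [178/45 -13/9; -13/9 89/144]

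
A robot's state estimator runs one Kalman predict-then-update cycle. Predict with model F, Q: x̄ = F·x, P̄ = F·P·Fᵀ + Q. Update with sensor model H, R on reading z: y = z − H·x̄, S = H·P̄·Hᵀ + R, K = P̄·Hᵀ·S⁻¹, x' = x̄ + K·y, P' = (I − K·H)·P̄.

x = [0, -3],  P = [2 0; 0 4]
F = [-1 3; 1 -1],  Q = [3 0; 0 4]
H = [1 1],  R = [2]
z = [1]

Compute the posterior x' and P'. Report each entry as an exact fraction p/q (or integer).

x' = [-36/25, 47/25]
P' = [296/25 -242/25; -242/25 234/25]

x̄ = F·x = [-9, 3]
P̄ = F·P·Fᵀ + Q = [41 -14; -14 10]
y = z − H·x̄ = [7]
S = H·P̄·Hᵀ + R = [25]
K = P̄·Hᵀ·S⁻¹ = [27/25; -4/25]
x' = x̄ + K·y = [-36/25, 47/25]
P' = (I − K·H)·P̄ = [296/25 -242/25; -242/25 234/25]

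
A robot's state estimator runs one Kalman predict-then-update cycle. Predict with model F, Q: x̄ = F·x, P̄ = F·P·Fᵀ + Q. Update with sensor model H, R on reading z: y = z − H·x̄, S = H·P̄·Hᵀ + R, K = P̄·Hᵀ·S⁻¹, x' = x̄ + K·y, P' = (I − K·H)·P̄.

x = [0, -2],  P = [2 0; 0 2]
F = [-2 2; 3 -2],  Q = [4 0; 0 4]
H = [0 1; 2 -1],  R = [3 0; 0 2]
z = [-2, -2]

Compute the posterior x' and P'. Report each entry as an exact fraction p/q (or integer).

x' = [-526/359, -379/359]
P' = [280/359 270/359; 270/359 645/359]

x̄ = F·x = [-4, 4]
P̄ = F·P·Fᵀ + Q = [20 -20; -20 30]
y = z − H·x̄ = [-6, 10]
S = H·P̄·Hᵀ + R = [33 -70; -70 192]
K = P̄·Hᵀ·S⁻¹ = [90/359 145/359; 215/359 -105/718]
x' = x̄ + K·y = [-526/359, -379/359]
P' = (I − K·H)·P̄ = [280/359 270/359; 270/359 645/359]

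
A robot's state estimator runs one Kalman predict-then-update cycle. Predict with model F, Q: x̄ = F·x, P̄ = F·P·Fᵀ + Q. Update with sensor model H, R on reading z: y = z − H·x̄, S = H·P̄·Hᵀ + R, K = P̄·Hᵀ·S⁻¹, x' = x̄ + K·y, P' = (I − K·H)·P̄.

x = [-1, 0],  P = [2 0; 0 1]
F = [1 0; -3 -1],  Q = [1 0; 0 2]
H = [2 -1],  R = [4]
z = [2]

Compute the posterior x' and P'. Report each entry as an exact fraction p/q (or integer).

x' = [23/61, -48/61]
P' = [39/61 30/61; 30/61 192/61]

x̄ = F·x = [-1, 3]
P̄ = F·P·Fᵀ + Q = [3 -6; -6 21]
y = z − H·x̄ = [7]
S = H·P̄·Hᵀ + R = [61]
K = P̄·Hᵀ·S⁻¹ = [12/61; -33/61]
x' = x̄ + K·y = [23/61, -48/61]
P' = (I − K·H)·P̄ = [39/61 30/61; 30/61 192/61]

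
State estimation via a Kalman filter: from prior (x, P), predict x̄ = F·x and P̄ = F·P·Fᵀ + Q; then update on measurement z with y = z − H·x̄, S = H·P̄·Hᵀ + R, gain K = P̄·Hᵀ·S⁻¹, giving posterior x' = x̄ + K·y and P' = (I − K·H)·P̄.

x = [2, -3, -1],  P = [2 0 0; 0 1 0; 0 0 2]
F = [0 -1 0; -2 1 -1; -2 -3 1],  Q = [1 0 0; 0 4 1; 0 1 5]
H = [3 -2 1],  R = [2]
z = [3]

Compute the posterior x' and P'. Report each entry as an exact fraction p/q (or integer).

x' = [56/59, -35/59, -39/59]
P' = [115/118 201/118 79/118; 201/118 929/118 1197/118; 79/118 1197/118 2207/118]

x̄ = F·x = [3, -6, 4]
P̄ = F·P·Fᵀ + Q = [2 -1 3; -1 15 4; 3 4 24]
y = z − H·x̄ = [-22]
S = H·P̄·Hᵀ + R = [118]
K = P̄·Hᵀ·S⁻¹ = [11/118; -29/118; 25/118]
x' = x̄ + K·y = [56/59, -35/59, -39/59]
P' = (I − K·H)·P̄ = [115/118 201/118 79/118; 201/118 929/118 1197/118; 79/118 1197/118 2207/118]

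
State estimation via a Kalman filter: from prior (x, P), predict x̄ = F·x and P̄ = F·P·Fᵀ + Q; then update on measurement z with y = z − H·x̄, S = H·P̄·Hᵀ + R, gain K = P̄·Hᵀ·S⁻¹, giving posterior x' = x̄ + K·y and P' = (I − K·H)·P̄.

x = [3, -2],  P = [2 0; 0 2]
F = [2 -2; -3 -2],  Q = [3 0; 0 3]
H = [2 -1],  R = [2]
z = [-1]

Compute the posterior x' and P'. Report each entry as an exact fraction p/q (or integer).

x' = [46/41, 347/123]
P' = [191/41 354/41; 354/41 2198/123]

x̄ = F·x = [10, -5]
P̄ = F·P·Fᵀ + Q = [19 -4; -4 29]
y = z − H·x̄ = [-26]
S = H·P̄·Hᵀ + R = [123]
K = P̄·Hᵀ·S⁻¹ = [14/41; -37/123]
x' = x̄ + K·y = [46/41, 347/123]
P' = (I − K·H)·P̄ = [191/41 354/41; 354/41 2198/123]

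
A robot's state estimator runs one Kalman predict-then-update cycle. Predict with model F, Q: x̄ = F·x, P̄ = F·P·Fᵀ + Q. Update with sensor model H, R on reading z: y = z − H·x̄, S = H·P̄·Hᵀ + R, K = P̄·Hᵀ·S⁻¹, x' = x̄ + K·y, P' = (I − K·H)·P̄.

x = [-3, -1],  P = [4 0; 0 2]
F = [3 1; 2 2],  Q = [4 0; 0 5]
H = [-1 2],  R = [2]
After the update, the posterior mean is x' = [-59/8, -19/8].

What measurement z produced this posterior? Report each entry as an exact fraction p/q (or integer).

x̄ = F·x = [-10, -8]
P̄ = F·P·Fᵀ + Q = [42 28; 28 29]
S = H·P̄·Hᵀ + R = [48]
K = P̄·Hᵀ·S⁻¹ = [7/24; 5/8]
x' − x̄ = [21/8, 45/8] = K·y
y = (KᵀK)⁻¹·Kᵀ·(x' − x̄) = [9]
z = y + H·x̄ = [9] + [-6] = [3]

z = [3]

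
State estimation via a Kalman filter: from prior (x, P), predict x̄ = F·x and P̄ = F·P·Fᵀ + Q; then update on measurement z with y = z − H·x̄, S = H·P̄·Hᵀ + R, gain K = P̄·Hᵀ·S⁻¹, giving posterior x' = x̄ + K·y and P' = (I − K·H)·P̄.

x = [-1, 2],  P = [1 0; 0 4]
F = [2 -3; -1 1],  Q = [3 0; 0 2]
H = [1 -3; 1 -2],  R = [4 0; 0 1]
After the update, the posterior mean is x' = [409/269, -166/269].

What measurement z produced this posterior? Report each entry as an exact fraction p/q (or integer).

z = [3, 3]

x̄ = F·x = [-8, 3]
P̄ = F·P·Fᵀ + Q = [43 -14; -14 7]
S = H·P̄·Hᵀ + R = [194 155; 155 128]
K = P̄·Hᵀ·S⁻¹ = [-125/807 599/807; -140/807 -7/807]
x' − x̄ = [2561/269, -973/269] = K·y
y = (KᵀK)⁻¹·Kᵀ·(x' − x̄) = [20, 17]
z = y + H·x̄ = [20, 17] + [-17, -14] = [3, 3]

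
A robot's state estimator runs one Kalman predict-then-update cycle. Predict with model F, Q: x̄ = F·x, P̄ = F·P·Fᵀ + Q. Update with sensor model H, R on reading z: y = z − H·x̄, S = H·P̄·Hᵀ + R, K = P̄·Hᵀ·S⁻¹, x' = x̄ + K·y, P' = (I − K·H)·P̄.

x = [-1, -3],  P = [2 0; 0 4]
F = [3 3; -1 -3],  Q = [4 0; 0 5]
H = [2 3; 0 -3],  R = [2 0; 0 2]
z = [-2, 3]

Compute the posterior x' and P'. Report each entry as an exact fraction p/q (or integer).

x' = [1190/3411, -1413/1516]
P' = [3314/3411 -124/379; -124/379 167/758]

x̄ = F·x = [-12, 10]
P̄ = F·P·Fᵀ + Q = [58 -42; -42 43]
y = z − H·x̄ = [-8, 33]
S = H·P̄·Hᵀ + R = [117 -135; -135 389]
K = P̄·Hᵀ·S⁻¹ = [1640/3411 186/379; 5/1516 -501/1516]
x' = x̄ + K·y = [1190/3411, -1413/1516]
P' = (I − K·H)·P̄ = [3314/3411 -124/379; -124/379 167/758]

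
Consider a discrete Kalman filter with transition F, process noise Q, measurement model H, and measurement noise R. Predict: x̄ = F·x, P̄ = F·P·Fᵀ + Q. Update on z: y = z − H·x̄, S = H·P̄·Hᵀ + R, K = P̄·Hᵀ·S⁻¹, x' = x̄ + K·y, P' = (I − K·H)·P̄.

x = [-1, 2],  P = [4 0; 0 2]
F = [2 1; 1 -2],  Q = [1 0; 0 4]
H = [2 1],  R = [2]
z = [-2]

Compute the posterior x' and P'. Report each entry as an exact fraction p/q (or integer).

x̄ = F·x = [0, -5]
P̄ = F·P·Fᵀ + Q = [19 4; 4 16]
y = z − H·x̄ = [3]
S = H·P̄·Hᵀ + R = [110]
K = P̄·Hᵀ·S⁻¹ = [21/55; 12/55]
x' = x̄ + K·y = [63/55, -239/55]
P' = (I − K·H)·P̄ = [163/55 -284/55; -284/55 592/55]

x' = [63/55, -239/55]
P' = [163/55 -284/55; -284/55 592/55]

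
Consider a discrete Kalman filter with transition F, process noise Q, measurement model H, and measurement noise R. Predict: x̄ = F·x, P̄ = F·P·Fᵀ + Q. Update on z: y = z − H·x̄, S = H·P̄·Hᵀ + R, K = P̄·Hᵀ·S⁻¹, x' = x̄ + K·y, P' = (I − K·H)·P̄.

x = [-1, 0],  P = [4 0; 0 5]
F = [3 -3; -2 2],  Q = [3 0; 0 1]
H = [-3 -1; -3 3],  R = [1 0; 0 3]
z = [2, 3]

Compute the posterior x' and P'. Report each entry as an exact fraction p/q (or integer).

x' = [-7737/10373, 2901/10373]
P' = [852/10373 -54/10373; -54/10373 2341/10373]

x̄ = F·x = [-3, 2]
P̄ = F·P·Fᵀ + Q = [84 -54; -54 37]
y = z − H·x̄ = [-5, -12]
S = H·P̄·Hᵀ + R = [470 969; 969 2064]
K = P̄·Hᵀ·S⁻¹ = [-2502/10373 -906/10373; -2179/10373 2395/10373]
x' = x̄ + K·y = [-7737/10373, 2901/10373]
P' = (I − K·H)·P̄ = [852/10373 -54/10373; -54/10373 2341/10373]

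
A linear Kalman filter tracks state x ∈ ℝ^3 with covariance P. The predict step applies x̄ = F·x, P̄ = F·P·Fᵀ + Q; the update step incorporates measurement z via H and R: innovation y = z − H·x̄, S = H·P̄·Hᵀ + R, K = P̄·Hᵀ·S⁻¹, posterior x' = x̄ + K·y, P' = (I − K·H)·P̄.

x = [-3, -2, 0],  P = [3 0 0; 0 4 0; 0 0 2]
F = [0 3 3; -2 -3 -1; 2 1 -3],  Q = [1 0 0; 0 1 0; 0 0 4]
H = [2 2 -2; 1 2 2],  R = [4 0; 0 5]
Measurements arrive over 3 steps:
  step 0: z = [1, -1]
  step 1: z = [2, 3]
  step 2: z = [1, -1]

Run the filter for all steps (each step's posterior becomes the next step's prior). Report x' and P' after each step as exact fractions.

step 0: x' = [-37011/12238, 15765/6119, -7033/6119], P' = [203894/6119 -157581/6119 46884/6119; -157581/6119 124869/6119 -36096/6119; 46884/6119 -36096/6119 14014/6119]
step 1: x' = [49910909/22240098, -9427489/22240098, 35737153/44480196], P' = [112678801/11120049 -78751556/11120049 51691661/22240098; -78751556/11120049 60606778/11120049 -35251195/22240098; 51691661/22240098 -35251195/22240098 46838839/44480196]
step 2: x' = [113497377115/27229704426, -44448235360/13614852213, 4423578419/9076568142], P' = [120061998398/13614852213 -85354095967/13614852213 2980752392/1512761357; -85354095967/13614852213 67536765875/13614852213 -2062513746/1512761357; 2980752392/1512761357 -2062513746/1512761357 1449485435/1512761357]

step 0: x̄ = F·x = [-6, 12, -8]
step 0: P̄ = F·P·Fᵀ + Q = [55 -42 -6; -42 51 -18; -6 -18 38]
step 0: y = z − H·x̄ = [-27, -3]
step 0: S = H·P̄·Hᵀ + R = [436 -102; -102 80]
step 0: K = P̄·Hᵀ·S⁻¹ = [-571/12238 -3500/6119; 1692/6119 3993/6119; -1613/6119 544/6119]
step 0: x' = x̄ + K·y = [-37011/12238, 15765/6119, -7033/6119]
step 0: P' = (I − K·H)·P̄ = [203894/6119 -157581/6119 46884/6119; -157581/6119 124869/6119 -36096/6119; 46884/6119 -36096/6119 14014/6119]
step 1: x̄ = F·x = [26196/6119, -3251/6119, -147/6119]
step 1: P̄ = F·P·Fᵀ + Q = [606338/6119 -68529/6119 -199125/6119; -68529/6119 39518/6119 11275/6119; -199125/6119 11275/6119 114691/6119]
step 1: y = z − H·x̄ = [-33946/6119, -1043/6119]
step 1: S = H·P̄·Hᵀ + R = [4021232/6119 102560/6119; 102560/6119 273353/6119]
step 1: K = P̄·Hᵀ·S⁻¹ = [16162829/44480196 1373470/11120049; -1038361/44480196 1442161/11120049; -13957907/88960392 2802811/11120049]
step 1: x' = x̄ + K·y = [49910909/22240098, -9427489/22240098, 35737153/44480196]
step 1: P' = (I − K·H)·P̄ = [112678801/11120049 -78751556/11120049 51691661/22240098; -78751556/11120049 60606778/11120049 -35251195/22240098; 51691661/22240098 -35251195/22240098 46838839/44480196]
step 2: x̄ = F·x = [16882175/14826732, -59605285/14826732, 24525733/14826732]
step 2: P̄ = F·P·Fᵀ + Q = [153203415/4942244 -22954937/4942244 -60110143/4942244; -22954937/4942244 31829791/4942244 -2229075/4942244; -60110143/4942244 -2229075/4942244 63016427/4942244]
step 2: y = z − H·x̄ = [24887403/2471122, 38450197/14826732]
step 2: S = H·P̄·Hᵀ + R = [331760439/1235561 -38144811/2471122; -38144811/2471122 207206587/4942244]
step 2: K = P̄·Hᵀ·S⁻¹ = [7881130903/27229704426 200489968/4538284071; 372646811/13614852213 839612557/4538284071; -531246789/3025522714 350939154/1512761357]
step 2: x' = x̄ + K·y = [113497377115/27229704426, -44448235360/13614852213, 4423578419/9076568142]
step 2: P' = (I − K·H)·P̄ = [120061998398/13614852213 -85354095967/13614852213 2980752392/1512761357; -85354095967/13614852213 67536765875/13614852213 -2062513746/1512761357; 2980752392/1512761357 -2062513746/1512761357 1449485435/1512761357]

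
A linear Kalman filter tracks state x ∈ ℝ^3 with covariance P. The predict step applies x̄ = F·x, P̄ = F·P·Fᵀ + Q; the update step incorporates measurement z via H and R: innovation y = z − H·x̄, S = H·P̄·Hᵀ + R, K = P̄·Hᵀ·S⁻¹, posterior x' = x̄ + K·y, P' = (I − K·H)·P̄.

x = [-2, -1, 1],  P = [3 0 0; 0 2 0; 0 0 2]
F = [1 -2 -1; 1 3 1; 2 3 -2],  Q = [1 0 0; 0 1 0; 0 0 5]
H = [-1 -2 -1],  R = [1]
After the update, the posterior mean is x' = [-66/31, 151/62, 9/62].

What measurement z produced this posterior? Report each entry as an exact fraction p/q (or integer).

x̄ = F·x = [-1, -4, -9]
P̄ = F·P·Fᵀ + Q = [14 -11 -2; -11 24 20; -2 20 43]
S = H·P̄·Hᵀ + R = [186]
K = P̄·Hᵀ·S⁻¹ = [5/93; -19/62; -27/62]
x' − x̄ = [-35/31, 399/62, 567/62] = K·y
y = (KᵀK)⁻¹·Kᵀ·(x' − x̄) = [-21]
z = y + H·x̄ = [-21] + [18] = [-3]

z = [-3]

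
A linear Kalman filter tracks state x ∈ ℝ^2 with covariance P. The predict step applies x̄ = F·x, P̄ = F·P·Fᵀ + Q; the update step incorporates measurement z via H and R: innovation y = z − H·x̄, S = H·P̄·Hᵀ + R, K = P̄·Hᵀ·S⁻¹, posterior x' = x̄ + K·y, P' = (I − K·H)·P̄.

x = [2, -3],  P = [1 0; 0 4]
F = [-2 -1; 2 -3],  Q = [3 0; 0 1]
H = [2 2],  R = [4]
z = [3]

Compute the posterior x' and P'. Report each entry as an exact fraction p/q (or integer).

x̄ = F·x = [-1, 13]
P̄ = F·P·Fᵀ + Q = [11 8; 8 41]
y = z − H·x̄ = [-21]
S = H·P̄·Hᵀ + R = [276]
K = P̄·Hᵀ·S⁻¹ = [19/138; 49/138]
x' = x̄ + K·y = [-179/46, 255/46]
P' = (I − K·H)·P̄ = [398/69 -379/69; -379/69 428/69]

x' = [-179/46, 255/46]
P' = [398/69 -379/69; -379/69 428/69]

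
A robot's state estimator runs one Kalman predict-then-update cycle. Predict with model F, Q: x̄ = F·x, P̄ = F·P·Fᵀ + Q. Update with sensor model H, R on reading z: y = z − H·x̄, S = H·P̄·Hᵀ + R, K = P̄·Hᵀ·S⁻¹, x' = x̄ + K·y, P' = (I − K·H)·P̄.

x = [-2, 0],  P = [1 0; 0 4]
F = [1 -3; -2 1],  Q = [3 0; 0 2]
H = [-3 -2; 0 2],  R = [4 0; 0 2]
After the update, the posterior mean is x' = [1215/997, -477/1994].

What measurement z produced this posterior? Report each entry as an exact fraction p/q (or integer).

z = [-3, -1]

x̄ = F·x = [-2, 4]
P̄ = F·P·Fᵀ + Q = [40 -14; -14 10]
S = H·P̄·Hᵀ + R = [236 44; 44 42]
K = P̄·Hᵀ·S⁻¹ = [-329/997 -320/997; 11/1994 469/997]
x' − x̄ = [3209/997, -8453/1994] = K·y
y = (KᵀK)⁻¹·Kᵀ·(x' − x̄) = [-1, -9]
z = y + H·x̄ = [-1, -9] + [-2, 8] = [-3, -1]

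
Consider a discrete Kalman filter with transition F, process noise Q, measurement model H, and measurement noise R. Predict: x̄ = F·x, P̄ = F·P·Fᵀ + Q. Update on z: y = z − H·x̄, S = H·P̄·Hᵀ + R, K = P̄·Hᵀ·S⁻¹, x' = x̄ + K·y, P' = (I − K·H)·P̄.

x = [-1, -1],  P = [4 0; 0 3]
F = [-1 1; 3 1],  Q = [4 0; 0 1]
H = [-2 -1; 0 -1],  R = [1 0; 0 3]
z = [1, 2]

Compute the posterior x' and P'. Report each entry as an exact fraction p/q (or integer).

x̄ = F·x = [0, -4]
P̄ = F·P·Fᵀ + Q = [11 -9; -9 40]
y = z − H·x̄ = [-3, -2]
S = H·P̄·Hᵀ + R = [49 22; 22 43]
K = P̄·Hᵀ·S⁻¹ = [-757/1623 727/1623; -22/541 -492/541]
x' = x̄ + K·y = [817/1623, -1114/541]
P' = (I − K·H)·P̄ = [1469/1623 -727/541; -727/541 1476/541]

x' = [817/1623, -1114/541]
P' = [1469/1623 -727/541; -727/541 1476/541]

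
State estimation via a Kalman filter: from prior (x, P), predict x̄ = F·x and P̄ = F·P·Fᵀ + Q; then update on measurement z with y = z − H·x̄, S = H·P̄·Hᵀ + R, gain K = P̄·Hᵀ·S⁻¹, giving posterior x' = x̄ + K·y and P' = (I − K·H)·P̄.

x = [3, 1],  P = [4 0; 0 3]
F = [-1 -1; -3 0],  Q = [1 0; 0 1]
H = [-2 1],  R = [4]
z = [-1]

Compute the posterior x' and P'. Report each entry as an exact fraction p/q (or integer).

x' = [-4, -9]
P' = [184/25 352/25; 352/25 756/25]

x̄ = F·x = [-4, -9]
P̄ = F·P·Fᵀ + Q = [8 12; 12 37]
y = z − H·x̄ = [0]
S = H·P̄·Hᵀ + R = [25]
K = P̄·Hᵀ·S⁻¹ = [-4/25; 13/25]
x' = x̄ + K·y = [-4, -9]
P' = (I − K·H)·P̄ = [184/25 352/25; 352/25 756/25]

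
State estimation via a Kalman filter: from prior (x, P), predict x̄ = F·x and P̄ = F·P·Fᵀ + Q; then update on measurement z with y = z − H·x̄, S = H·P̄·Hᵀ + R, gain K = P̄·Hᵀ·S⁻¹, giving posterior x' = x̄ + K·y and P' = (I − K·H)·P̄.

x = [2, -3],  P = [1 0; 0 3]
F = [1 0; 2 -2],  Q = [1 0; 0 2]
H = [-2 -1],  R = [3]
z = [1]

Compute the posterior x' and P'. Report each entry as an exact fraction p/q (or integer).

x̄ = F·x = [2, 10]
P̄ = F·P·Fᵀ + Q = [2 2; 2 18]
y = z − H·x̄ = [15]
S = H·P̄·Hᵀ + R = [37]
K = P̄·Hᵀ·S⁻¹ = [-6/37; -22/37]
x' = x̄ + K·y = [-16/37, 40/37]
P' = (I − K·H)·P̄ = [38/37 -58/37; -58/37 182/37]

x' = [-16/37, 40/37]
P' = [38/37 -58/37; -58/37 182/37]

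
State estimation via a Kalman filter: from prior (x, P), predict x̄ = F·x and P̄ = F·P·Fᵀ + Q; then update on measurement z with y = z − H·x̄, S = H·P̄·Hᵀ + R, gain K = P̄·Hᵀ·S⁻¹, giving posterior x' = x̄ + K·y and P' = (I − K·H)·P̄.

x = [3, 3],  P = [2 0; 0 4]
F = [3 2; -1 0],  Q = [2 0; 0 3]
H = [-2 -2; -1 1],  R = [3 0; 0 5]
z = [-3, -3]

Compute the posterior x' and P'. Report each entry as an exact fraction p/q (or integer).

x̄ = F·x = [15, -3]
P̄ = F·P·Fᵀ + Q = [36 -6; -6 5]
y = z − H·x̄ = [21, 15]
S = H·P̄·Hᵀ + R = [119 62; 62 58]
K = P̄·Hᵀ·S⁻¹ = [-438/1529 -639/1529; -283/1529 1185/3058]
x' = x̄ + K·y = [4152/1529, -3285/3058]
P' = (I − K·H)·P̄ = [1926/1529 -1269/1529; -1269/1529 3387/3058]

x' = [4152/1529, -3285/3058]
P' = [1926/1529 -1269/1529; -1269/1529 3387/3058]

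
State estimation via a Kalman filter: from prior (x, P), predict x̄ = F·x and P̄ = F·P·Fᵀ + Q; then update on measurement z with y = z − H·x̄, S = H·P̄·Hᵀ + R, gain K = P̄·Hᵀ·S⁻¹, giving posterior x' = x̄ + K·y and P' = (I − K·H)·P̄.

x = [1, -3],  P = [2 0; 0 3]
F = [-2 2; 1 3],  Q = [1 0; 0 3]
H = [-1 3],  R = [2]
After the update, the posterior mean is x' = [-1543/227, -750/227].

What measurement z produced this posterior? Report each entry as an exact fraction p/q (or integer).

z = [-3]

x̄ = F·x = [-8, -8]
P̄ = F·P·Fᵀ + Q = [21 14; 14 32]
S = H·P̄·Hᵀ + R = [227]
K = P̄·Hᵀ·S⁻¹ = [21/227; 82/227]
x' − x̄ = [273/227, 1066/227] = K·y
y = (KᵀK)⁻¹·Kᵀ·(x' − x̄) = [13]
z = y + H·x̄ = [13] + [-16] = [-3]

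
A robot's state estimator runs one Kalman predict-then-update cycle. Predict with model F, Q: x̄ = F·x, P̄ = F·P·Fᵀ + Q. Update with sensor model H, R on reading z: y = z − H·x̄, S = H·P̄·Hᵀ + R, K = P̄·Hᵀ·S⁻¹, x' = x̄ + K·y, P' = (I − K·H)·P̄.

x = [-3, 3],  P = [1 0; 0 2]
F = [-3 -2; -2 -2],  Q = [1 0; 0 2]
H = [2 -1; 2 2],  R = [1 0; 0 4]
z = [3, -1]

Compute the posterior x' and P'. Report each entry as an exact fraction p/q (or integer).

x̄ = F·x = [3, 0]
P̄ = F·P·Fᵀ + Q = [18 14; 14 14]
y = z − H·x̄ = [-3, -7]
S = H·P̄·Hᵀ + R = [31 72; 72 244]
K = P̄·Hᵀ·S⁻¹ = [38/119 20/119; -22/85 26/85]
x' = x̄ + K·y = [103/119, -116/85]
P' = (I − K·H)·P̄ = [26/119 2/17; 2/17 42/85]

x' = [103/119, -116/85]
P' = [26/119 2/17; 2/17 42/85]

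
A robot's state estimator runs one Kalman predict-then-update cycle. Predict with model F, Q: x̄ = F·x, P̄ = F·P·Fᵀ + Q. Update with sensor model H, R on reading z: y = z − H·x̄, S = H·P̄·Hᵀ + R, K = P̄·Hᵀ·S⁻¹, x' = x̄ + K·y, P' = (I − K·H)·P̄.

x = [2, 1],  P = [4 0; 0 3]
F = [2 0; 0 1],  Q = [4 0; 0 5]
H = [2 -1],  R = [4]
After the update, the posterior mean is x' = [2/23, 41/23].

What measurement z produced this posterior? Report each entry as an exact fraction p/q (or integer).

x̄ = F·x = [4, 1]
P̄ = F·P·Fᵀ + Q = [20 0; 0 8]
S = H·P̄·Hᵀ + R = [92]
K = P̄·Hᵀ·S⁻¹ = [10/23; -2/23]
x' − x̄ = [-90/23, 18/23] = K·y
y = (KᵀK)⁻¹·Kᵀ·(x' − x̄) = [-9]
z = y + H·x̄ = [-9] + [7] = [-2]

z = [-2]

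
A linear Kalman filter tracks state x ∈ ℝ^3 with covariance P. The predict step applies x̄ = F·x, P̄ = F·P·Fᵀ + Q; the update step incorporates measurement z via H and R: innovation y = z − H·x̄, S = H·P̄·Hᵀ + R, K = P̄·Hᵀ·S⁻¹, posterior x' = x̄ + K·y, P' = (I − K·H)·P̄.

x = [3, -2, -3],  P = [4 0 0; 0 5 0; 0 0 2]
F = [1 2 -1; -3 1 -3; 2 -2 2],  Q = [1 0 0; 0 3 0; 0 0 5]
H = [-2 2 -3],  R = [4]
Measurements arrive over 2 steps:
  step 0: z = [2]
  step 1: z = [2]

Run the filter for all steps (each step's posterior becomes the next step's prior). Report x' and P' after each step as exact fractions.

step 0: x' = [2302/1129, 3330/1129, -38/1129], P' = [30479/1129 4008/1129 -17650/1129; 4008/1129 5482/1129 644/1129; -17650/1129 644/1129 12472/1129]
step 1: x' = [7313776/1939765, -538934/1939765, -6500602/1939765], P' = [23639116/1939765 -965089/1939765 -15812622/1939765; -965089/1939765 9132456/1939765 6339958/1939765; -15812622/1939765 6339958/1939765 14973884/1939765]

step 0: x̄ = F·x = [2, -2, 4]
step 0: P̄ = F·P·Fᵀ + Q = [27 4 -16; 4 62 -46; -16 -46 49]
step 0: y = z − H·x̄ = [22]
step 0: S = H·P̄·Hᵀ + R = [1129]
step 0: K = P̄·Hᵀ·S⁻¹ = [2/1129; 254/1129; -207/1129]
step 0: x' = x̄ + K·y = [2302/1129, 3330/1129, -38/1129]
step 0: P' = (I − K·H)·P̄ = [30479/1129 4008/1129 -17650/1129; 4008/1129 5482/1129 644/1129; -17650/1129 644/1129 12472/1129]
step 1: x̄ = F·x = [9000/1129, -3462/1129, -2132/1129]
step 1: P̄ = F·P·Fᵀ + Q = [114764/1129 -67605/1129 25966/1129; -67605/1129 49816/1129 -19654/1129; 25966/1129 -19654/1129 20961/1129]
step 1: y = z − H·x̄ = [20786/1129]
step 1: S = H·P̄·Hᵀ + R = [1939765/1129]
step 1: K = P̄·Hᵀ·S⁻¹ = [-442636/1939765; 293804/1939765; -154123/1939765]
step 1: x' = x̄ + K·y = [7313776/1939765, -538934/1939765, -6500602/1939765]
step 1: P' = (I − K·H)·P̄ = [23639116/1939765 -965089/1939765 -15812622/1939765; -965089/1939765 9132456/1939765 6339958/1939765; -15812622/1939765 6339958/1939765 14973884/1939765]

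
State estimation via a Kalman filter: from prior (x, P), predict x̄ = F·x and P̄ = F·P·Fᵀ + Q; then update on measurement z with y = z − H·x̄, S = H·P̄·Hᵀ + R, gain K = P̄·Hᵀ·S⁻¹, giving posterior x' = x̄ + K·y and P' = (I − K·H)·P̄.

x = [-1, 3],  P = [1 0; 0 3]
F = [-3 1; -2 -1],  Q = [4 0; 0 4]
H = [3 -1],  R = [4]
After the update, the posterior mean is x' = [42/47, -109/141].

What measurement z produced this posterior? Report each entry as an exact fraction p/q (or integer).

x̄ = F·x = [6, -1]
P̄ = F·P·Fᵀ + Q = [16 3; 3 11]
S = H·P̄·Hᵀ + R = [141]
K = P̄·Hᵀ·S⁻¹ = [15/47; -2/141]
x' − x̄ = [-240/47, 32/141] = K·y
y = (KᵀK)⁻¹·Kᵀ·(x' − x̄) = [-16]
z = y + H·x̄ = [-16] + [19] = [3]

z = [3]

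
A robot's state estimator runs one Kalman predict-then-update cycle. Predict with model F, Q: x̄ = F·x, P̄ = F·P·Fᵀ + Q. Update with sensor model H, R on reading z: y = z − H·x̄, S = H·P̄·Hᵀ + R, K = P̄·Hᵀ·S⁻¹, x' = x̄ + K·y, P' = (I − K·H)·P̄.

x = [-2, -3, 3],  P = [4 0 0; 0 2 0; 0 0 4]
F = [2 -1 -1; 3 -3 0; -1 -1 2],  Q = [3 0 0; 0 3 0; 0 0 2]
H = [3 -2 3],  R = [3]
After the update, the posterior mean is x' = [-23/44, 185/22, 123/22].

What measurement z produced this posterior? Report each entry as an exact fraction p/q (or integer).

x̄ = F·x = [-4, 3, 11]
P̄ = F·P·Fᵀ + Q = [25 30 -14; 30 57 -6; -14 -6 24]
S = H·P̄·Hᵀ + R = [132]
K = P̄·Hᵀ·S⁻¹ = [-9/44; -7/22; 7/22]
x' − x̄ = [153/44, 119/22, -119/22] = K·y
y = (KᵀK)⁻¹·Kᵀ·(x' − x̄) = [-17]
z = y + H·x̄ = [-17] + [15] = [-2]

z = [-2]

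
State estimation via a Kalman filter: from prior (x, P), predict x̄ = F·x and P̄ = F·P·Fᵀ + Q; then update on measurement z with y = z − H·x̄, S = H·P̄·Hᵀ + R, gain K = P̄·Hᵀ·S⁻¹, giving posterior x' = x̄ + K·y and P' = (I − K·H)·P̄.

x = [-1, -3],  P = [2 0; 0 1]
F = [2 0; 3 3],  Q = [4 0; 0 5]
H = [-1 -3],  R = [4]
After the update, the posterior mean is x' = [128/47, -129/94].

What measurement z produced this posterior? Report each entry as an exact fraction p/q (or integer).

x̄ = F·x = [-2, -12]
P̄ = F·P·Fᵀ + Q = [12 12; 12 32]
S = H·P̄·Hᵀ + R = [376]
K = P̄·Hᵀ·S⁻¹ = [-6/47; -27/94]
x' − x̄ = [222/47, 999/94] = K·y
y = (KᵀK)⁻¹·Kᵀ·(x' − x̄) = [-37]
z = y + H·x̄ = [-37] + [38] = [1]

z = [1]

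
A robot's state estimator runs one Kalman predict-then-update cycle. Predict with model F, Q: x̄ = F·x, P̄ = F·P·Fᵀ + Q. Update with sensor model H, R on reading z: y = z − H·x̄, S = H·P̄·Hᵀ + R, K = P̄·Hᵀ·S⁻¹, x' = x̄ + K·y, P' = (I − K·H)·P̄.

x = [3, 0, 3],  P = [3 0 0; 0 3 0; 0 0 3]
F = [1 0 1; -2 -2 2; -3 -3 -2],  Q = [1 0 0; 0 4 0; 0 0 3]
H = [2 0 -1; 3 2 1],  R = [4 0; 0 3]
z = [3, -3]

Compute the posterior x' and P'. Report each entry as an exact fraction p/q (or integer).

x̄ = F·x = [6, 0, -15]
P̄ = F·P·Fᵀ + Q = [7 0 -15; 0 40 24; -15 24 69]
y = z − H·x̄ = [-24, -6]
S = H·P̄·Hᵀ + R = [161 -60; -60 301]
K = P̄·Hᵀ·S⁻¹ = [9089/44861 2706/44861; -984/44861 15304/44861; -25479/44861 5652/44861]
x' = x̄ + K·y = [34794/44861, -68208/44861, -95331/44861]
P' = (I − K·H)·P̄ = [34210/44861 -63288/44861 32064/44861; -63288/44861 179208/44861 -122640/44861; 32064/44861 -122640/44861 166044/44861]

x' = [34794/44861, -68208/44861, -95331/44861]
P' = [34210/44861 -63288/44861 32064/44861; -63288/44861 179208/44861 -122640/44861; 32064/44861 -122640/44861 166044/44861]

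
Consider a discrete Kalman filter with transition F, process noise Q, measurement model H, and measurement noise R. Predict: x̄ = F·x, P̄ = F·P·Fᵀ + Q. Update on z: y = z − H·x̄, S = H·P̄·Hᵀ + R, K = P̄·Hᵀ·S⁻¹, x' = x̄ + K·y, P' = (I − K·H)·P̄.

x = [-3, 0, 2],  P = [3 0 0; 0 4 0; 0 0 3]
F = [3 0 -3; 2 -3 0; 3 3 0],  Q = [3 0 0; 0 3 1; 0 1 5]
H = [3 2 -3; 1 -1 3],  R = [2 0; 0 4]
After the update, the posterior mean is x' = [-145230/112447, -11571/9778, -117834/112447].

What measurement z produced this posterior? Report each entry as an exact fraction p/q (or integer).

z = [-3, -3]

x̄ = F·x = [-15, -6, -9]
P̄ = F·P·Fᵀ + Q = [57 18 27; 18 51 -17; 27 -17 68]
S = H·P̄·Hᵀ + R = [1265 -552; -552 952]
K = P̄·Hᵀ·S⁻¹ = [23274/112447 1203/4889; 819/4889 87/9778; -1571/112447 1234/4889]
x' − x̄ = [1541475/112447, 47097/9778, 894189/112447] = K·y
y = (KᵀK)⁻¹·Kᵀ·(x' − x̄) = [27, 33]
z = y + H·x̄ = [27, 33] + [-30, -36] = [-3, -3]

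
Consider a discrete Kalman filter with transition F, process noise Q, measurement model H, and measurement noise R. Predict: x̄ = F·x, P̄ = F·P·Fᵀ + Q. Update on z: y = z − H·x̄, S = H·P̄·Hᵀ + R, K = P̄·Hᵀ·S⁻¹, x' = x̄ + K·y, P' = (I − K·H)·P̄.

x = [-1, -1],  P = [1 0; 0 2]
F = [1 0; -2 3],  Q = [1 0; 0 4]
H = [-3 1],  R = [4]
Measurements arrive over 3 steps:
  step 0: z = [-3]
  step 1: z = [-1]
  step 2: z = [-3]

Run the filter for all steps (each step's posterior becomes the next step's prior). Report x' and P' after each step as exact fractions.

step 0: x' = [-1/3, -11/3], P' = [14/15 34/15; 34/15 134/15]
step 1: x' = [-372/791, -2407/791], P' = [1518/791 4502/791; 4502/791 16274/791]
step 2: x' = [-16152/62803, -248817/62803], P' = [167458/62803 516546/62803; 516546/62803 1830710/62803]

step 0: x̄ = F·x = [-1, -1]
step 0: P̄ = F·P·Fᵀ + Q = [2 -2; -2 26]
step 0: y = z − H·x̄ = [-5]
step 0: S = H·P̄·Hᵀ + R = [60]
step 0: K = P̄·Hᵀ·S⁻¹ = [-2/15; 8/15]
step 0: x' = x̄ + K·y = [-1/3, -11/3]
step 0: P' = (I − K·H)·P̄ = [14/15 34/15; 34/15 134/15]
step 1: x̄ = F·x = [-1/3, -31/3]
step 1: P̄ = F·P·Fᵀ + Q = [29/15 74/15; 74/15 914/15]
step 1: y = z − H·x̄ = [25/3]
step 1: S = H·P̄·Hᵀ + R = [791/15]
step 1: K = P̄·Hᵀ·S⁻¹ = [-13/791; 692/791]
step 1: x' = x̄ + K·y = [-372/791, -2407/791]
step 1: P' = (I − K·H)·P̄ = [1518/791 4502/791; 4502/791 16274/791]
step 2: x̄ = F·x = [-372/791, -6477/791]
step 2: P̄ = F·P·Fᵀ + Q = [2309/791 10470/791; 10470/791 101678/791]
step 2: y = z − H·x̄ = [2988/791]
step 2: S = H·P̄·Hᵀ + R = [62803/791]
step 2: K = P̄·Hᵀ·S⁻¹ = [3543/62803; 70268/62803]
step 2: x' = x̄ + K·y = [-16152/62803, -248817/62803]
step 2: P' = (I − K·H)·P̄ = [167458/62803 516546/62803; 516546/62803 1830710/62803]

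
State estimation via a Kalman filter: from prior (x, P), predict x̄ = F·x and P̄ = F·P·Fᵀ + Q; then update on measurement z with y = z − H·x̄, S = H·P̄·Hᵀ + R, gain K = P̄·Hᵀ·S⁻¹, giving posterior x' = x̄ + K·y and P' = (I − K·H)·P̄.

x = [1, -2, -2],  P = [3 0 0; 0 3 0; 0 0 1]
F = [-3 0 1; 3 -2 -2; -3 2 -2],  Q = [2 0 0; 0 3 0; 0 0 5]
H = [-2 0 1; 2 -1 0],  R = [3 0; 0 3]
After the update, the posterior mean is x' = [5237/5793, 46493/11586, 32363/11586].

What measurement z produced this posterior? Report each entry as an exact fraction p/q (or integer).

z = [1, -2]

x̄ = F·x = [-5, 11, -3]
P̄ = F·P·Fᵀ + Q = [30 -29 25; -29 46 -35; 25 -35 48]
S = H·P̄·Hᵀ + R = [71 -93; -93 285]
K = P̄·Hᵀ·S⁻¹ = [-283/1931 1532/5793; -1039/3862 -5245/11586; 2445/3862 5849/11586]
x' − x̄ = [34202/5793, -80953/11586, 67121/11586] = K·y
y = (KᵀK)⁻¹·Kᵀ·(x' − x̄) = [-6, 19]
z = y + H·x̄ = [-6, 19] + [7, -21] = [1, -2]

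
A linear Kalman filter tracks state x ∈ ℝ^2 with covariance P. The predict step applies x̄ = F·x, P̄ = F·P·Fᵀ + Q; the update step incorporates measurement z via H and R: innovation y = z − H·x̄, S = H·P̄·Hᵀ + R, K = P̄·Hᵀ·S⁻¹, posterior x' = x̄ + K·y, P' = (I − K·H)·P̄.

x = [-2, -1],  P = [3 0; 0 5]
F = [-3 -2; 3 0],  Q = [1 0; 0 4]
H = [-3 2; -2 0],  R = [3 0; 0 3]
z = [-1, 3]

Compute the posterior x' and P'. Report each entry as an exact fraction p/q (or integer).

x' = [-6226/5123, -11551/5123]
P' = [3180/5123 4473/5123; 4473/5123 9960/5123]

x̄ = F·x = [8, -6]
P̄ = F·P·Fᵀ + Q = [48 -27; -27 31]
y = z − H·x̄ = [35, 19]
S = H·P̄·Hᵀ + R = [883 396; 396 195]
K = P̄·Hᵀ·S⁻¹ = [-198/5123 -2120/5123; 2167/5123 -2982/5123]
x' = x̄ + K·y = [-6226/5123, -11551/5123]
P' = (I − K·H)·P̄ = [3180/5123 4473/5123; 4473/5123 9960/5123]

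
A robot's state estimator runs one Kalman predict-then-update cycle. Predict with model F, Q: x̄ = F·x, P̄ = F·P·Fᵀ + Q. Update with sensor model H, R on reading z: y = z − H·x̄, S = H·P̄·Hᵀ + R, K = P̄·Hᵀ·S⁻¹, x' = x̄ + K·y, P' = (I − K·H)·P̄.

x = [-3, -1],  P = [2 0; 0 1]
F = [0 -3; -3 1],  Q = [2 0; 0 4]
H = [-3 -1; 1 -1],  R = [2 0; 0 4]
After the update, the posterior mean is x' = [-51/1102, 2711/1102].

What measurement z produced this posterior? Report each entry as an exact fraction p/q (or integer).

z = [-2, -2]

x̄ = F·x = [3, 8]
P̄ = F·P·Fᵀ + Q = [11 -3; -3 23]
S = H·P̄·Hᵀ + R = [106 -16; -16 44]
K = P̄·Hᵀ·S⁻¹ = [-137/551 251/1102; -129/551 -745/1102]
x' − x̄ = [-3357/1102, -6105/1102] = K·y
y = (KᵀK)⁻¹·Kᵀ·(x' − x̄) = [15, 3]
z = y + H·x̄ = [15, 3] + [-17, -5] = [-2, -2]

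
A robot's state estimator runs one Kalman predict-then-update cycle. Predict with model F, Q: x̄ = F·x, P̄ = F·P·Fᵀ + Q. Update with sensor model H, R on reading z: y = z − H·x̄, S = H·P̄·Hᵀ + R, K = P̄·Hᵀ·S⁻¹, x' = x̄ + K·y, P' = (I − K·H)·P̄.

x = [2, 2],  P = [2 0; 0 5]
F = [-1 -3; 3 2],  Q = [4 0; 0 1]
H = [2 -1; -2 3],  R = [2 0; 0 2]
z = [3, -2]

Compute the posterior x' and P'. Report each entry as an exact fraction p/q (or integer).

x' = [1597/865, 4241/6920]
P' = [879/865 684/865; 684/865 2811/3460]

x̄ = F·x = [-8, 10]
P̄ = F·P·Fᵀ + Q = [51 -36; -36 39]
y = z − H·x̄ = [29, -48]
S = H·P̄·Hᵀ + R = [389 -609; -609 989]
K = P̄·Hᵀ·S⁻¹ = [537/865 147/865; 2661/6920 2961/6920]
x' = x̄ + K·y = [1597/865, 4241/6920]
P' = (I − K·H)·P̄ = [879/865 684/865; 684/865 2811/3460]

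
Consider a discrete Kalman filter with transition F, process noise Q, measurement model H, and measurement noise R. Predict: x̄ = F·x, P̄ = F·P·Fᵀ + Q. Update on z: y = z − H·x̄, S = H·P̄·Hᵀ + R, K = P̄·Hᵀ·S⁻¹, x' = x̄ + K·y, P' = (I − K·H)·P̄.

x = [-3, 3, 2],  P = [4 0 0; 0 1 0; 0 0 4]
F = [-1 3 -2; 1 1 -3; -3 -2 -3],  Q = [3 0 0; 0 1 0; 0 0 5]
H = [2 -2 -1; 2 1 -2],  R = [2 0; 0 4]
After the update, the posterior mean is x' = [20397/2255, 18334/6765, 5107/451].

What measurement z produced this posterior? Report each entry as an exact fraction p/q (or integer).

z = [1, -2]

x̄ = F·x = [8, -6, -3]
P̄ = F·P·Fᵀ + Q = [32 23 30; 23 42 22; 30 22 81]
S = H·P̄·Hᵀ + R = [163 46; 46 262]
K = P̄·Hᵀ·S⁻¹ = [-731/6765 1651/13530; -8872/20295 4966/20295; -445/1353 -335/1353]
x' − x̄ = [2357/2255, 58924/6765, 6460/451] = K·y
y = (KᵀK)⁻¹·Kᵀ·(x' − x̄) = [-30, -18]
z = y + H·x̄ = [-30, -18] + [31, 16] = [1, -2]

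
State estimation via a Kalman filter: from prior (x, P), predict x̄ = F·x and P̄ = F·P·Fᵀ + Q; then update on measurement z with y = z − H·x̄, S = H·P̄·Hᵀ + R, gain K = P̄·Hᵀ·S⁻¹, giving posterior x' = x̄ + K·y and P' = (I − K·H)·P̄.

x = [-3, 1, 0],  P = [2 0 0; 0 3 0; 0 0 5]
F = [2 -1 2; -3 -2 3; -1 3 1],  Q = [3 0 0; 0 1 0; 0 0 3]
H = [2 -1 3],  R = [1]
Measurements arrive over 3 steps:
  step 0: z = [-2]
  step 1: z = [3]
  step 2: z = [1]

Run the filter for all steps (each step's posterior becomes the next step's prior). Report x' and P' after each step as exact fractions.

step 0: x̄ = F·x = [-7, 7, 6]
step 0: P̄ = F·P·Fᵀ + Q = [34 24 -3; 24 76 3; -3 3 37]
step 0: y = z − H·x̄ = [1]
step 0: S = H·P̄·Hᵀ + R = [396]
step 0: K = P̄·Hᵀ·S⁻¹ = [35/396; -19/396; 17/66]
step 0: x' = x̄ + K·y = [-2737/396, 2753/396, 413/66]
step 0: P' = (I − K·H)·P̄ = [12239/396 10169/396 -793/66; 10169/396 29735/396 521/66; -793/66 521/66 118/11]
step 1: x̄ = F·x = [-3271/396, 10139/396, 6737/198]
step 1: P̄ = F·P·Fᵀ + Q = [5627/396 -20527/396 -9187/198; -20527/396 437879/396 -74851/198; -9187/198 -74851/198 63137/99]
step 1: y = z − H·x̄ = [-22553/396]
step 1: S = H·P̄·Hᵀ + R = [3493547/396]
step 1: K = P̄·Hᵀ·S⁻¹ = [-23341/3493547; -928039/3493547; 870598/3493547]
step 1: x' = x̄ + K·y = [-27527734/3493547, 142300850/3493547, 69286504/3493547]
step 1: P' = (I − K·H)·P̄ = [48266128/3493547 -235791408/3493547 -110782335/3493547; -235791408/3493547 1688117377/3493547 719590718/3493547; -110782335/3493547 719590718/3493547 314008662/3493547]
step 2: x̄ = F·x = [-58783310/3493547, 5841014/3493547, 523716788/3493547]
step 2: P̄ = F·P·Fᵀ + Q = [326241258/3493547 169346340/3493547 -2585453329/3493547; 169346340/3493547 545932683/3493547 -1689511000/3493547; -2585453329/3493547 -1689511000/3493547 21519669250/3493547]
step 2: y = z − H·x̄ = [-1444249183/3493547]
step 2: S = H·P̄·Hᵀ + R = [173965655204/3493547]
step 2: K = P̄·Hᵀ·S⁻¹ = [-7273223811/173965655204; -5275773003/173965655204; 15269403023/43491413801]
step 2: x' = x̄ + K·y = [79595467759/173965655204, 2471890796615/173965655204, 207342480457/43491413801]
step 2: P' = (I − K·H)·P̄ = [1103460064413/173965655204 -2550826089459/173965655204 -397084953508/43491413801; -2550826089459/173965655204 19218220369209/173965655204 2026216397927/43491413801; -397084953508/43491413801 2026216397927/43491413801 945218569322/43491413801]

step 0: x' = [-2737/396, 2753/396, 413/66], P' = [12239/396 10169/396 -793/66; 10169/396 29735/396 521/66; -793/66 521/66 118/11]
step 1: x' = [-27527734/3493547, 142300850/3493547, 69286504/3493547], P' = [48266128/3493547 -235791408/3493547 -110782335/3493547; -235791408/3493547 1688117377/3493547 719590718/3493547; -110782335/3493547 719590718/3493547 314008662/3493547]
step 2: x' = [79595467759/173965655204, 2471890796615/173965655204, 207342480457/43491413801], P' = [1103460064413/173965655204 -2550826089459/173965655204 -397084953508/43491413801; -2550826089459/173965655204 19218220369209/173965655204 2026216397927/43491413801; -397084953508/43491413801 2026216397927/43491413801 945218569322/43491413801]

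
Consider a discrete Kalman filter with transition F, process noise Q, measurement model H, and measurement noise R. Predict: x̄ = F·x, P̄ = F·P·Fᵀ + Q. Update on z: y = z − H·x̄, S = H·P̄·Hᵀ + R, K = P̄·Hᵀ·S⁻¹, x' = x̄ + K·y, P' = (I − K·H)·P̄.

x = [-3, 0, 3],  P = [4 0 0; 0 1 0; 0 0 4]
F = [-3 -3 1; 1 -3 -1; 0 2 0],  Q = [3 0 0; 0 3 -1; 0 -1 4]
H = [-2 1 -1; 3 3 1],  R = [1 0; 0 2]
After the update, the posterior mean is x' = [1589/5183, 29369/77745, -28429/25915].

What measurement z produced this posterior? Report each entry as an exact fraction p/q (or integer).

z = [1, 1]

x̄ = F·x = [12, -6, 0]
P̄ = F·P·Fᵀ + Q = [52 -7 -6; -7 20 -7; -6 -7 8]
S = H·P̄·Hᵀ + R = [255 -195; -195 454]
K = P̄·Hᵀ·S⁻¹ = [-1501/5183 828/5183; 24854/77745 1077/5183; -2469/25915 -566/5183]
x' − x̄ = [-60607/5183, 495839/77745, -28429/25915] = K·y
y = (KᵀK)⁻¹·Kᵀ·(x' − x̄) = [31, -17]
z = y + H·x̄ = [31, -17] + [-30, 18] = [1, 1]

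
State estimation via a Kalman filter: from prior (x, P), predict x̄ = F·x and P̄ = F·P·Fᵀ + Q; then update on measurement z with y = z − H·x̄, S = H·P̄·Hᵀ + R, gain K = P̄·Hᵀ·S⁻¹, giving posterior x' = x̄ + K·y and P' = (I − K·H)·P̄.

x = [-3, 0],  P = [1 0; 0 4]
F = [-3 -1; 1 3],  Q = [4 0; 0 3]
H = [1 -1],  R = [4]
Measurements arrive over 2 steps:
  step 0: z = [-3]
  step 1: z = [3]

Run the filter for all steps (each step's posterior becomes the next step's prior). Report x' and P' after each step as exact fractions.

step 0: x̄ = F·x = [9, -3]
step 0: P̄ = F·P·Fᵀ + Q = [17 -15; -15 40]
step 0: y = z − H·x̄ = [-15]
step 0: S = H·P̄·Hᵀ + R = [91]
step 0: K = P̄·Hᵀ·S⁻¹ = [32/91; -55/91]
step 0: x' = x̄ + K·y = [339/91, 552/91]
step 0: P' = (I − K·H)·P̄ = [523/91 395/91; 395/91 615/91]
step 1: x̄ = F·x = [-1569/91, 285/13]
step 1: P̄ = F·P·Fᵀ + Q = [8056/91 -1052/13; -1052/13 1243/13]
step 1: y = z − H·x̄ = [3837/91]
step 1: S = H·P̄·Hᵀ + R = [31849/91]
step 1: K = P̄·Hᵀ·S⁻¹ = [15420/31849; -16065/31849]
step 1: x' = x̄ + K·y = [101049/31849, 20850/31849]
step 1: P' = (I − K·H)·P̄ = [206584/31849 144904/31849; 144904/31849 209164/31849]

step 0: x' = [339/91, 552/91], P' = [523/91 395/91; 395/91 615/91]
step 1: x' = [101049/31849, 20850/31849], P' = [206584/31849 144904/31849; 144904/31849 209164/31849]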